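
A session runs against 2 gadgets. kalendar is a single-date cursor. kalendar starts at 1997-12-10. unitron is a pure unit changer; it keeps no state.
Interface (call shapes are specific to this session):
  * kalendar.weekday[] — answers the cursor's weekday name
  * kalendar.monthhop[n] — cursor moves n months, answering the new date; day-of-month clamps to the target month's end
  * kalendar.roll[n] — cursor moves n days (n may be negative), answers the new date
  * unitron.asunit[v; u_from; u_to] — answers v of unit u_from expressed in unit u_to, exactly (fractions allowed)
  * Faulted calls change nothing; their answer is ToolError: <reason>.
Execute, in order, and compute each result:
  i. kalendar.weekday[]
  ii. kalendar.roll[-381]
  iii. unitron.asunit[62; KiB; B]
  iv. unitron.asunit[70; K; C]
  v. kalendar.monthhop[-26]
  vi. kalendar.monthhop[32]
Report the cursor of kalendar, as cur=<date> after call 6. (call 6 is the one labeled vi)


Answer: cur=1997-05-24

Derivation:
[in] kalendar.weekday
= Wednesday
[in] kalendar.roll n='-381'
= 1996-11-24
[in] unitron.asunit v='62' u_from='KiB' u_to='B'
= 63488
[in] unitron.asunit v='70' u_from='K' u_to='C'
= -4063/20
[in] kalendar.monthhop n='-26'
= 1994-09-24
[in] kalendar.monthhop n='32'
= 1997-05-24


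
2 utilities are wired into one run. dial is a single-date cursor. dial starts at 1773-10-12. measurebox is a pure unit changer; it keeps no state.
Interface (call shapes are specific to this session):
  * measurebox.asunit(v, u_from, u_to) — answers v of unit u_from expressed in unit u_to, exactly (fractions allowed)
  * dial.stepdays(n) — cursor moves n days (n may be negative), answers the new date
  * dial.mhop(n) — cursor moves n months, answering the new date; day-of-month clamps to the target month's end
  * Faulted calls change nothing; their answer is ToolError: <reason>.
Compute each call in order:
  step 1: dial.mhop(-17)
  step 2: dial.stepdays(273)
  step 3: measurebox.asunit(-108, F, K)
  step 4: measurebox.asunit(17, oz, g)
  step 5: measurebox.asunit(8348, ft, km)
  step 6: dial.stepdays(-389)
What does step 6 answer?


Answer: 1772-01-17

Derivation:
-> dial.mhop(-17)
<- 1772-05-12
-> dial.stepdays(273)
<- 1773-02-09
-> measurebox.asunit(-108, F, K)
<- 35167/180
-> measurebox.asunit(17, oz, g)
<- 771107029/1600000
-> measurebox.asunit(8348, ft, km)
<- 795147/312500
-> dial.stepdays(-389)
<- 1772-01-17


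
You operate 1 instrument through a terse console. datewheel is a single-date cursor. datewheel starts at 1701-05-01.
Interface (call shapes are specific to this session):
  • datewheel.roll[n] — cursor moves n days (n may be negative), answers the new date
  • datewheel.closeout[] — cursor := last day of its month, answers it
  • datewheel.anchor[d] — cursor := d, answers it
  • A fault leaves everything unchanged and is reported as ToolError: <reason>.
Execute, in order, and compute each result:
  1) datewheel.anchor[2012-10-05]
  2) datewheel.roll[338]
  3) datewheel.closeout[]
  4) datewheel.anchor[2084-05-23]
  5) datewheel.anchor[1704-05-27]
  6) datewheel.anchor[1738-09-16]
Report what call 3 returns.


$ anchor d: 2012-10-05
  2012-10-05
$ roll n: 338
  2013-09-08
$ closeout
  2013-09-30
$ anchor d: 2084-05-23
  2084-05-23
$ anchor d: 1704-05-27
  1704-05-27
$ anchor d: 1738-09-16
  1738-09-16

Answer: 2013-09-30


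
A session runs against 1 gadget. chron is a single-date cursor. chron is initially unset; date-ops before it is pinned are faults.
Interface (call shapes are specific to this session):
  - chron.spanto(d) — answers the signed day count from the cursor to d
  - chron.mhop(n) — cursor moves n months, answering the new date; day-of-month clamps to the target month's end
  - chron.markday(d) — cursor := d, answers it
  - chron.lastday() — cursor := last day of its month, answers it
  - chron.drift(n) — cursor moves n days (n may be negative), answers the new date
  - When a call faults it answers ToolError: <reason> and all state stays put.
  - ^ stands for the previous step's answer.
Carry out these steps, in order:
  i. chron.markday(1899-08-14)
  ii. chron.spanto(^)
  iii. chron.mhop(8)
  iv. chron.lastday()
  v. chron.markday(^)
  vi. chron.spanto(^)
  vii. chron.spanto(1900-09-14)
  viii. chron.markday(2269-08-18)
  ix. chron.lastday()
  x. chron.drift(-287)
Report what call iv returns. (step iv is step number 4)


Now I run chron.markday passing d: 1899-08-14, — result: 1899-08-14.
Using chron.spanto passing d: ^, giving 0.
I invoke chron.mhop passing n: 8, and get 1900-04-14.
I call chron.lastday, and see 1900-04-30.
I use chron.markday passing d: ^, giving 1900-04-30.
I invoke chron.spanto passing d: ^, which returns 0.
Calling chron.spanto passing d: 1900-09-14: 137.
Using chron.markday passing d: 2269-08-18: 2269-08-18.
I call chron.lastday(): 2269-08-31.
Next I call chron.drift passing n: -287, → 2268-11-17.

Answer: 1900-04-30


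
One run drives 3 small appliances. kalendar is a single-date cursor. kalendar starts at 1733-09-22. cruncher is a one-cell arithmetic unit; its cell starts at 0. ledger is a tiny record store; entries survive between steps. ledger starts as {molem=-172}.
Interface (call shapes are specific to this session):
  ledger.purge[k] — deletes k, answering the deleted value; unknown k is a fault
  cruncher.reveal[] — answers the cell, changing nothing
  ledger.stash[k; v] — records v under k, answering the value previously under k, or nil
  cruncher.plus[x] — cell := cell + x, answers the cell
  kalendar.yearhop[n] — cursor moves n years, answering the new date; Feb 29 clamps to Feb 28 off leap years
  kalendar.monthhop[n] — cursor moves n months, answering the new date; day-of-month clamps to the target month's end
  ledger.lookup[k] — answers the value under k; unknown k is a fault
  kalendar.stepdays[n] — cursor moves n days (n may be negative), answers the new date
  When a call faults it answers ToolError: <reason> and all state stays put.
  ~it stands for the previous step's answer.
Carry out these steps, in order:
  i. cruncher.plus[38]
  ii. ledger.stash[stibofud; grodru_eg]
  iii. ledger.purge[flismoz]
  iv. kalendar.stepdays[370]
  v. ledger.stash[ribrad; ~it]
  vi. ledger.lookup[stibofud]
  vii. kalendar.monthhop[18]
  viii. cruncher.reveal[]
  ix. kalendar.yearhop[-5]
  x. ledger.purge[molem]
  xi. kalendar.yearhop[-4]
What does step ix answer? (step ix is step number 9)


# cruncher.plus(x='38') : 38
# ledger.stash(k='stibofud', v='grodru_eg') : nil
# ledger.purge(k='flismoz') : ToolError: no such key flismoz
# kalendar.stepdays(n='370') : 1734-09-27
# ledger.stash(k='ribrad', v='~it') : nil
# ledger.lookup(k='stibofud') : grodru_eg
# kalendar.monthhop(n='18') : 1736-03-27
# cruncher.reveal() : 38
# kalendar.yearhop(n='-5') : 1731-03-27
# ledger.purge(k='molem') : -172
# kalendar.yearhop(n='-4') : 1727-03-27

Answer: 1731-03-27


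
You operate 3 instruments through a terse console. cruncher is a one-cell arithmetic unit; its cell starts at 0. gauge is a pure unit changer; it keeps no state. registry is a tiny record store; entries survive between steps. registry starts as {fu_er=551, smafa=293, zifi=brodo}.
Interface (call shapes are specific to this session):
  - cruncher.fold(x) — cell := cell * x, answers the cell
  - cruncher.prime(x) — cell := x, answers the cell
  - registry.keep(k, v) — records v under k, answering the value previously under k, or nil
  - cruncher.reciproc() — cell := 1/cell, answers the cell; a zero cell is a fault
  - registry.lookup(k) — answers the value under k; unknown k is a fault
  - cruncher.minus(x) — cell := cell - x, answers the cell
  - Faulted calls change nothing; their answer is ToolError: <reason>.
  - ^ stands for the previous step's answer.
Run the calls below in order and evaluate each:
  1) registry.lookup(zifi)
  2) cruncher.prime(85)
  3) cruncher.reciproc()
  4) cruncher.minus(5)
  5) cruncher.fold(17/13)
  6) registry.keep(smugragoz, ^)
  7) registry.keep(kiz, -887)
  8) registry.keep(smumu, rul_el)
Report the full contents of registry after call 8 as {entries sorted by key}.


Step: lookup[zifi]
Result: brodo
Step: prime[85]
Result: 85
Step: reciproc[]
Result: 1/85
Step: minus[5]
Result: -424/85
Step: fold[17/13]
Result: -424/65
Step: keep[smugragoz; ^]
Result: nil
Step: keep[kiz; -887]
Result: nil
Step: keep[smumu; rul_el]
Result: nil

Answer: {fu_er=551, kiz=-887, smafa=293, smugragoz=-424/65, smumu=rul_el, zifi=brodo}


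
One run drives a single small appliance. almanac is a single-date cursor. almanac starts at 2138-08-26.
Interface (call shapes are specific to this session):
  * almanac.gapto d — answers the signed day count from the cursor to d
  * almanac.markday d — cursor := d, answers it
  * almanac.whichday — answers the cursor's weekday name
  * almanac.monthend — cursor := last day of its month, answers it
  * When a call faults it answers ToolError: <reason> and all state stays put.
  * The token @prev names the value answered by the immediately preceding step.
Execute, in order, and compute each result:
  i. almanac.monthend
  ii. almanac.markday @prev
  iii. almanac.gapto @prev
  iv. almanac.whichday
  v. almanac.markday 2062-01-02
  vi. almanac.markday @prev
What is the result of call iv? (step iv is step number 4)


Do: monthend[]
See: 2138-08-31
Do: markday[@prev]
See: 2138-08-31
Do: gapto[@prev]
See: 0
Do: whichday[]
See: Sunday
Do: markday[2062-01-02]
See: 2062-01-02
Do: markday[@prev]
See: 2062-01-02

Answer: Sunday


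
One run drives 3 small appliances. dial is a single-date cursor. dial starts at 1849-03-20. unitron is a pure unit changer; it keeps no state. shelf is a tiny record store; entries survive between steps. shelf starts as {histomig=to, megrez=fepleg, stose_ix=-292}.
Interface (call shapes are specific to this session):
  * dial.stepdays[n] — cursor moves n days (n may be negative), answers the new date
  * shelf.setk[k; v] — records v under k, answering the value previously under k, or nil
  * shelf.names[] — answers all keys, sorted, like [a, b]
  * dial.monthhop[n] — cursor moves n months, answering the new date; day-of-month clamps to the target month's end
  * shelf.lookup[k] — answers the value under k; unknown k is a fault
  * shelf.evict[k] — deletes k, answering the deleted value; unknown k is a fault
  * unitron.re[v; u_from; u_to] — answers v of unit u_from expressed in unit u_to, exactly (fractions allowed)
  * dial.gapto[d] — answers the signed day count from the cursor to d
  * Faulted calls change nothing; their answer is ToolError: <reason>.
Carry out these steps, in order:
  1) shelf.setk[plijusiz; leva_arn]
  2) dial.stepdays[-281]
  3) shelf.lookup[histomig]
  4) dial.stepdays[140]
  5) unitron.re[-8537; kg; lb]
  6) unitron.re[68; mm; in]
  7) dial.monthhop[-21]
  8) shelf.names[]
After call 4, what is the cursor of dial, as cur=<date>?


>>> setk plijusiz leva_arn
[out] nil
>>> stepdays -281
[out] 1848-06-12
>>> lookup histomig
[out] to
>>> stepdays 140
[out] 1848-10-30
>>> re -8537 kg lb
[out] -853700000000/45359237
>>> re 68 mm in
[out] 340/127
>>> monthhop -21
[out] 1847-01-30
>>> names
[out] [histomig, megrez, plijusiz, stose_ix]

Answer: cur=1848-10-30


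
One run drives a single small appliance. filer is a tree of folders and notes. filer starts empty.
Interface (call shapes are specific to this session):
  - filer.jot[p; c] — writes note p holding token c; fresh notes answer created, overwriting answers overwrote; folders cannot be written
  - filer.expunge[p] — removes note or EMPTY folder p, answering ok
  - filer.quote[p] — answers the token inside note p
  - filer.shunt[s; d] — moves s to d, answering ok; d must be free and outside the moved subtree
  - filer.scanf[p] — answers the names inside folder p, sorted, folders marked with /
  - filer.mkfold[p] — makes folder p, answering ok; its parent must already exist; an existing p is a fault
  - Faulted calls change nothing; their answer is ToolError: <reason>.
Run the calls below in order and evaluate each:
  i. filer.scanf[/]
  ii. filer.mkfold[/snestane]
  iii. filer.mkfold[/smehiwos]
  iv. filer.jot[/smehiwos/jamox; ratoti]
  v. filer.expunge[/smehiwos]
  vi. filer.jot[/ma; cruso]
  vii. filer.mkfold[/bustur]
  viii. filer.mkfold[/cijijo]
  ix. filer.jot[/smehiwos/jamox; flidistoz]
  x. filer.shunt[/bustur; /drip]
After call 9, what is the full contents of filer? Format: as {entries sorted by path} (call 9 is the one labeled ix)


~$ scanf p: /
  []
~$ mkfold p: /snestane
  ok
~$ mkfold p: /smehiwos
  ok
~$ jot p: /smehiwos/jamox c: ratoti
  created
~$ expunge p: /smehiwos
  ToolError: not empty
~$ jot p: /ma c: cruso
  created
~$ mkfold p: /bustur
  ok
~$ mkfold p: /cijijo
  ok
~$ jot p: /smehiwos/jamox c: flidistoz
  overwrote
~$ shunt s: /bustur d: /drip
  ok

Answer: {bustur/, cijijo/, ma=cruso, smehiwos/, smehiwos/jamox=flidistoz, snestane/}


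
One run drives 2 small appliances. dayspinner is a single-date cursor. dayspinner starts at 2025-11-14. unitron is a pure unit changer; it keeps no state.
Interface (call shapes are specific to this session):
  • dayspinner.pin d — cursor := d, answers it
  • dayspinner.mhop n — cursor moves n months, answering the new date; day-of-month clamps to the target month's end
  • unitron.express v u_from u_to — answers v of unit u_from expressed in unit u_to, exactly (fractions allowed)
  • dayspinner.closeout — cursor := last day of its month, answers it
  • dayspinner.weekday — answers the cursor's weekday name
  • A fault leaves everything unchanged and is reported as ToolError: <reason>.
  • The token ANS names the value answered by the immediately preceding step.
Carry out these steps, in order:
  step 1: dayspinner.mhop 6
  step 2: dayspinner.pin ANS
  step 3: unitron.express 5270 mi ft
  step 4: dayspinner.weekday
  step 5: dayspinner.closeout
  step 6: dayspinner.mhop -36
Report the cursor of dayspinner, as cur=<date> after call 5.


Answer: cur=2026-05-31

Derivation:
! mhop(n→6) -> 2026-05-14
! pin(d→ANS) -> 2026-05-14
! express(v→5270, u_from→mi, u_to→ft) -> 27825600
! weekday() -> Thursday
! closeout() -> 2026-05-31
! mhop(n→-36) -> 2023-05-31


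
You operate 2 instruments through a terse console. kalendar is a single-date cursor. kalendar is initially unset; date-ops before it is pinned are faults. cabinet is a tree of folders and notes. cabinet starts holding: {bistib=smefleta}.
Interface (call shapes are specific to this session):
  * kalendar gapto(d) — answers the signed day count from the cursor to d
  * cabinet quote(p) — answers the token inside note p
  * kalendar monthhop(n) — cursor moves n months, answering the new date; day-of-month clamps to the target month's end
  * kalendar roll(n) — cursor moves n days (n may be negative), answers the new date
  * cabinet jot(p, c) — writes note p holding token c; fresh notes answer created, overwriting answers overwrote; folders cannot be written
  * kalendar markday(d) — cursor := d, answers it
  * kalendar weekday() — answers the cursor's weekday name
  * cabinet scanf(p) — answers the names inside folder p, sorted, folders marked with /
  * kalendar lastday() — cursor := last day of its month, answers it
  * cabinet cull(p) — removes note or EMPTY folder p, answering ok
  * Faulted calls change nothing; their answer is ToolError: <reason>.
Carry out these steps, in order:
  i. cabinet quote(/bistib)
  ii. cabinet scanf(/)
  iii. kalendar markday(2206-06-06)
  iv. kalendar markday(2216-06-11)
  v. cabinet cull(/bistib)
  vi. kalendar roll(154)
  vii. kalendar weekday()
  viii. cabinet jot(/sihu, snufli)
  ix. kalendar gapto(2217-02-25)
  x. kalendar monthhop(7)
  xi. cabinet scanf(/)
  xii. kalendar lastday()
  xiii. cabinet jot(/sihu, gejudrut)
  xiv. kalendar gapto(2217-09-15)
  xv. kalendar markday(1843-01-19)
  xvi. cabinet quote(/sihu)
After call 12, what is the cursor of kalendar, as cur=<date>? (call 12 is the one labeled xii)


·→ cabinet quote(/bistib)
·← smefleta
·→ cabinet scanf(/)
·← [bistib]
·→ kalendar markday(2206-06-06)
·← 2206-06-06
·→ kalendar markday(2216-06-11)
·← 2216-06-11
·→ cabinet cull(/bistib)
·← ok
·→ kalendar roll(154)
·← 2216-11-12
·→ kalendar weekday()
·← Tuesday
·→ cabinet jot(/sihu, snufli)
·← created
·→ kalendar gapto(2217-02-25)
·← 105
·→ kalendar monthhop(7)
·← 2217-06-12
·→ cabinet scanf(/)
·← [sihu]
·→ kalendar lastday()
·← 2217-06-30
·→ cabinet jot(/sihu, gejudrut)
·← overwrote
·→ kalendar gapto(2217-09-15)
·← 77
·→ kalendar markday(1843-01-19)
·← 1843-01-19
·→ cabinet quote(/sihu)
·← gejudrut

Answer: cur=2217-06-30


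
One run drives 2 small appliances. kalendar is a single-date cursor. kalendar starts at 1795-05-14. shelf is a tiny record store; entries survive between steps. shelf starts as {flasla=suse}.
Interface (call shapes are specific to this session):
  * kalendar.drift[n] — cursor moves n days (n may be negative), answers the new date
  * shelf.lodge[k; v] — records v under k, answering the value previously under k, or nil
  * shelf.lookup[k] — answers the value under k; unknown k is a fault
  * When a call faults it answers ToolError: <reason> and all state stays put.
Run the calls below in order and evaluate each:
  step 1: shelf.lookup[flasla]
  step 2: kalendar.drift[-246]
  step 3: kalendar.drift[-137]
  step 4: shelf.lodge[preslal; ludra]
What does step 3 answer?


I try shelf.lookup using k→flasla, and get suse.
Calling kalendar.drift using n→-246, giving 1794-09-10.
I use kalendar.drift using n→-137, giving 1794-04-26.
I use shelf.lodge using k→preslal, v→ludra, and see nil.

Answer: 1794-04-26


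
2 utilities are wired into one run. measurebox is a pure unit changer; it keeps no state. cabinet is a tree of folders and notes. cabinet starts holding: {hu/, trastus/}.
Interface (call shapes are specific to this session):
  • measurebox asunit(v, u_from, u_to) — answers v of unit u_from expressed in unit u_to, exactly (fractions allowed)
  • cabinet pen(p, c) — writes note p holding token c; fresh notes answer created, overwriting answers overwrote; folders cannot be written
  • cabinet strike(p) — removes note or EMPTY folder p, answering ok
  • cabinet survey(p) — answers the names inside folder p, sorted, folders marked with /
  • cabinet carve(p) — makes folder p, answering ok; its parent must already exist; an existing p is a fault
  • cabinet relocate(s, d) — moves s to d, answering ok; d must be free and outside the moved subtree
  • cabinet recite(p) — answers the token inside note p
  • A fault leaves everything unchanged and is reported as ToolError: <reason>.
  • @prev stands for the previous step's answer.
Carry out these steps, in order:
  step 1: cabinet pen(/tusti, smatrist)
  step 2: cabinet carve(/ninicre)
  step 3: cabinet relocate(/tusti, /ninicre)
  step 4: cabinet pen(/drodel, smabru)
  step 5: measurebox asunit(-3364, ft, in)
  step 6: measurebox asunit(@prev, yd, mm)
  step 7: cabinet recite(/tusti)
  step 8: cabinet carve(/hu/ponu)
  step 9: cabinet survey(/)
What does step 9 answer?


Answer: [drodel, hu/, ninicre/, trastus/, tusti]

Derivation:
·→ cabinet pen(/tusti, smatrist)
·← created
·→ cabinet carve(/ninicre)
·← ok
·→ cabinet relocate(/tusti, /ninicre)
·← ToolError: exists
·→ cabinet pen(/drodel, smabru)
·← created
·→ measurebox asunit(-3364, ft, in)
·← -40368
·→ measurebox asunit(@prev, yd, mm)
·← -184562496/5
·→ cabinet recite(/tusti)
·← smatrist
·→ cabinet carve(/hu/ponu)
·← ok
·→ cabinet survey(/)
·← [drodel, hu/, ninicre/, trastus/, tusti]


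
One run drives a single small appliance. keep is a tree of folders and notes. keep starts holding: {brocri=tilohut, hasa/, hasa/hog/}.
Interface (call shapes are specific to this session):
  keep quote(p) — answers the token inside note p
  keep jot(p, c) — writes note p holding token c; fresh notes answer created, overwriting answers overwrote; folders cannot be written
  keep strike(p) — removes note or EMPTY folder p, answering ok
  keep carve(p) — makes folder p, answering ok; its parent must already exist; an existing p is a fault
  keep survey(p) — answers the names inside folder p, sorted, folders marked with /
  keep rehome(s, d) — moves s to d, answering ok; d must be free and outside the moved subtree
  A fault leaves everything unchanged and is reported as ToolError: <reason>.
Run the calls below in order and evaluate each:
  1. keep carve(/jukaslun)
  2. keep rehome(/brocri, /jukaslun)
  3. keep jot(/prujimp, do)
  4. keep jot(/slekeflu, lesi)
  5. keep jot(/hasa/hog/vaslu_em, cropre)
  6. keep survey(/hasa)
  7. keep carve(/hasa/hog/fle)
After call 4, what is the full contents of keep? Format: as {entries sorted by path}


Answer: {brocri=tilohut, hasa/, hasa/hog/, jukaslun/, prujimp=do, slekeflu=lesi}

Derivation:
Act: keep carve[/jukaslun]
Obs: ok
Act: keep rehome[/brocri; /jukaslun]
Obs: ToolError: exists
Act: keep jot[/prujimp; do]
Obs: created
Act: keep jot[/slekeflu; lesi]
Obs: created
Act: keep jot[/hasa/hog/vaslu_em; cropre]
Obs: created
Act: keep survey[/hasa]
Obs: [hog/]
Act: keep carve[/hasa/hog/fle]
Obs: ok


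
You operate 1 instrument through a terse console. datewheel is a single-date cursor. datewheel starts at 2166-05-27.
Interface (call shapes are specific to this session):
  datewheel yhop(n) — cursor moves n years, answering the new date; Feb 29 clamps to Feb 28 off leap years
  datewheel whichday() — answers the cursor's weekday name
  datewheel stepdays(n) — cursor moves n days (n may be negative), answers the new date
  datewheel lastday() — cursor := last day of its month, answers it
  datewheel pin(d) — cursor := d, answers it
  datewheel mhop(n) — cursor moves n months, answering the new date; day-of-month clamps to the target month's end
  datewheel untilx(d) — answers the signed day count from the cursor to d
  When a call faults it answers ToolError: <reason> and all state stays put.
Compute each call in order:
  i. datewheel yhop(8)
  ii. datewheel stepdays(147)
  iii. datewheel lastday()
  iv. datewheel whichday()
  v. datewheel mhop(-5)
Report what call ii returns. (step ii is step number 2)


Answer: 2174-10-21

Derivation:
[in] datewheel yhop n→8
= 2174-05-27
[in] datewheel stepdays n→147
= 2174-10-21
[in] datewheel lastday
= 2174-10-31
[in] datewheel whichday
= Monday
[in] datewheel mhop n→-5
= 2174-05-31


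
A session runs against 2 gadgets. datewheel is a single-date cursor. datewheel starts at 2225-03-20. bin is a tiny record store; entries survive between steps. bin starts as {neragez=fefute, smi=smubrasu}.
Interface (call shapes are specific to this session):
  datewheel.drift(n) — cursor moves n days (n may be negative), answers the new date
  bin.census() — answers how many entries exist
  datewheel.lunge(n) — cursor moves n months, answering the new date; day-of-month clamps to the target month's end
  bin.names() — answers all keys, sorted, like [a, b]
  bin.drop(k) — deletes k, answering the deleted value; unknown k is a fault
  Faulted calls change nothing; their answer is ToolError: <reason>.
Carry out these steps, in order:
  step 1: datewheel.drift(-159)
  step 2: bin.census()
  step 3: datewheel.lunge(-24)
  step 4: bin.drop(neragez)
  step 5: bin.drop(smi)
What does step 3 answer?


Act: datewheel.drift[-159]
Obs: 2224-10-12
Act: bin.census[]
Obs: 2
Act: datewheel.lunge[-24]
Obs: 2222-10-12
Act: bin.drop[neragez]
Obs: fefute
Act: bin.drop[smi]
Obs: smubrasu

Answer: 2222-10-12


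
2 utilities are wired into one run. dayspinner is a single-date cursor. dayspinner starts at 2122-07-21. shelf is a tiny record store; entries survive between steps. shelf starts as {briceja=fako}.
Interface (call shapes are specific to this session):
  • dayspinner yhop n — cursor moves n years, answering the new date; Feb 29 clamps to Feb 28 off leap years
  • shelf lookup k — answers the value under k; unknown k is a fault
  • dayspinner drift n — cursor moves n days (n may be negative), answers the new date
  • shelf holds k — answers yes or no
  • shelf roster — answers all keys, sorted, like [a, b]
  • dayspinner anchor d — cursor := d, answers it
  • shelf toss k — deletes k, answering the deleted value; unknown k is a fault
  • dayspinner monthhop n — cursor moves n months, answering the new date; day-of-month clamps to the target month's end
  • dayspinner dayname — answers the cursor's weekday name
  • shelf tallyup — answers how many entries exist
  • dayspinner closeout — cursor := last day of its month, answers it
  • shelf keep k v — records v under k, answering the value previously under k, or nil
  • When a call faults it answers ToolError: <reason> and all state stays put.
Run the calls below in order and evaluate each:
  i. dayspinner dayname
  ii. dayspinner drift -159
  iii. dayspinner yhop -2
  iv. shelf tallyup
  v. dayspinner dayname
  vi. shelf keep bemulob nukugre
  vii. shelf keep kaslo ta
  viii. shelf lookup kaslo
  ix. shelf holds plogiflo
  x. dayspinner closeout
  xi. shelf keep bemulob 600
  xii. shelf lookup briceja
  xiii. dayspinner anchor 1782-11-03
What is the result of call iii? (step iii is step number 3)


Answer: 2120-02-12

Derivation:
>> dayspinner dayname()
<< Tuesday
>> dayspinner drift(n='-159')
<< 2122-02-12
>> dayspinner yhop(n='-2')
<< 2120-02-12
>> shelf tallyup()
<< 1
>> dayspinner dayname()
<< Monday
>> shelf keep(k='bemulob', v='nukugre')
<< nil
>> shelf keep(k='kaslo', v='ta')
<< nil
>> shelf lookup(k='kaslo')
<< ta
>> shelf holds(k='plogiflo')
<< no
>> dayspinner closeout()
<< 2120-02-29
>> shelf keep(k='bemulob', v='600')
<< nukugre
>> shelf lookup(k='briceja')
<< fako
>> dayspinner anchor(d='1782-11-03')
<< 1782-11-03


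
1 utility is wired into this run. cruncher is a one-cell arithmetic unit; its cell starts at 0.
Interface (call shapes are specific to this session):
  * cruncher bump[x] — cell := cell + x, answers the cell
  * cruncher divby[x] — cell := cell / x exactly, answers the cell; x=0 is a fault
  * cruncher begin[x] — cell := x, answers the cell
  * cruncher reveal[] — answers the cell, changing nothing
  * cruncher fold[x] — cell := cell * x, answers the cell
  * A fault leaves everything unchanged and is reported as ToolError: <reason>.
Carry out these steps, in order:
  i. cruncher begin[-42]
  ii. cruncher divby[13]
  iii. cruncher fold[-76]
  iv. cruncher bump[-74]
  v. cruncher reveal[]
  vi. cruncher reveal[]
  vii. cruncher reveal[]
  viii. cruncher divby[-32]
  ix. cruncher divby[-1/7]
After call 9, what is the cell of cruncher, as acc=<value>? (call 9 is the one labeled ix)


! cruncher begin(x=-42) : -42
! cruncher divby(x=13) : -42/13
! cruncher fold(x=-76) : 3192/13
! cruncher bump(x=-74) : 2230/13
! cruncher reveal() : 2230/13
! cruncher reveal() : 2230/13
! cruncher reveal() : 2230/13
! cruncher divby(x=-32) : -1115/208
! cruncher divby(x=-1/7) : 7805/208

Answer: acc=7805/208


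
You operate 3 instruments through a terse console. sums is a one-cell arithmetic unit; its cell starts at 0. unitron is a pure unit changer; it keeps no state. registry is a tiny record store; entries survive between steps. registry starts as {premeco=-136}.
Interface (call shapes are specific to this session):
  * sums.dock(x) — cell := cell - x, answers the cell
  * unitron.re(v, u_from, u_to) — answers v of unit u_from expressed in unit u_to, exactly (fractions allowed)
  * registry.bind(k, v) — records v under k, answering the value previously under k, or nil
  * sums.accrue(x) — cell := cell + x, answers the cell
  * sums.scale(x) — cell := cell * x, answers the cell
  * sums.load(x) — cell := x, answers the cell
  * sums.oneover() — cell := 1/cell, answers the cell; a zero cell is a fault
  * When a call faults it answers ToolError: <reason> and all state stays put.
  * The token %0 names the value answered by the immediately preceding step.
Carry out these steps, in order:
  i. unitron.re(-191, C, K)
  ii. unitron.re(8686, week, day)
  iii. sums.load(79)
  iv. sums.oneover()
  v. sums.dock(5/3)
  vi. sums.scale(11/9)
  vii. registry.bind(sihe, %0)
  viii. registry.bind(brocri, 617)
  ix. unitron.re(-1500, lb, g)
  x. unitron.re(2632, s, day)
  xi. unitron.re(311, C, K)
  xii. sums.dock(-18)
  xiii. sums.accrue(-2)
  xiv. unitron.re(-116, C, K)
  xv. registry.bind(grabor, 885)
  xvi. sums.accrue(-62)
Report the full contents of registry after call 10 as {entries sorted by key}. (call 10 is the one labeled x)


Answer: {brocri=617, premeco=-136, sihe=-4312/2133}

Derivation:
// re(v→-191, u_from→C, u_to→K) == 1643/20
// re(v→8686, u_from→week, u_to→day) == 60802
// load(x→79) == 79
// oneover() == 1/79
// dock(x→5/3) == -392/237
// scale(x→11/9) == -4312/2133
// bind(k→sihe, v→%0) == nil
// bind(k→brocri, v→617) == nil
// re(v→-1500, u_from→lb, u_to→g) == -136077711/200
// re(v→2632, u_from→s, u_to→day) == 329/10800
// re(v→311, u_from→C, u_to→K) == 11683/20
// dock(x→-18) == 34082/2133
// accrue(x→-2) == 29816/2133
// re(v→-116, u_from→C, u_to→K) == 3143/20
// bind(k→grabor, v→885) == nil
// accrue(x→-62) == -102430/2133


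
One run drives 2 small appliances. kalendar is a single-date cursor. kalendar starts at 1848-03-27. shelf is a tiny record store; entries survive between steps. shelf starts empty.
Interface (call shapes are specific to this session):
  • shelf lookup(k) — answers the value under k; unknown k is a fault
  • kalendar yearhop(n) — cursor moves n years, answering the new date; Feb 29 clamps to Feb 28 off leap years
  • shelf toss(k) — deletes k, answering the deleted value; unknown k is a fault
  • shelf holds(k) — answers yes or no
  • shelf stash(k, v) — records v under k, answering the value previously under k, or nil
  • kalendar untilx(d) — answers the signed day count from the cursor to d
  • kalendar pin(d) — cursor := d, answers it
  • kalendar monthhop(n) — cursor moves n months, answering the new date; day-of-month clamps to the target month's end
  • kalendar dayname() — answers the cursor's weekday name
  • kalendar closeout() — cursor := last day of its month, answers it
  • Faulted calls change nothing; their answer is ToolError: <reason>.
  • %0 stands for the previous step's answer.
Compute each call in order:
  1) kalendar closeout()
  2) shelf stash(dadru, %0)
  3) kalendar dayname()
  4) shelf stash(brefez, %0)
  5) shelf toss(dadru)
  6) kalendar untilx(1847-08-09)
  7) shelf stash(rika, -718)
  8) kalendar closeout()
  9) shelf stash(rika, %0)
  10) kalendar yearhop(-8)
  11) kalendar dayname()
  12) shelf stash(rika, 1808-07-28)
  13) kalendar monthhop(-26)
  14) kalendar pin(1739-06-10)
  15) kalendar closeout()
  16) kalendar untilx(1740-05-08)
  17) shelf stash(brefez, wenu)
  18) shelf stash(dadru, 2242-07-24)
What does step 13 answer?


Answer: 1838-01-31

Derivation:
> kalendar closeout
[out] 1848-03-31
> shelf stash k='dadru' v='%0'
[out] nil
> kalendar dayname
[out] Friday
> shelf stash k='brefez' v='%0'
[out] nil
> shelf toss k='dadru'
[out] 1848-03-31
> kalendar untilx d='1847-08-09'
[out] -235
> shelf stash k='rika' v='-718'
[out] nil
> kalendar closeout
[out] 1848-03-31
> shelf stash k='rika' v='%0'
[out] -718
> kalendar yearhop n='-8'
[out] 1840-03-31
> kalendar dayname
[out] Tuesday
> shelf stash k='rika' v='1808-07-28'
[out] 1848-03-31
> kalendar monthhop n='-26'
[out] 1838-01-31
> kalendar pin d='1739-06-10'
[out] 1739-06-10
> kalendar closeout
[out] 1739-06-30
> kalendar untilx d='1740-05-08'
[out] 313
> shelf stash k='brefez' v='wenu'
[out] Friday
> shelf stash k='dadru' v='2242-07-24'
[out] nil


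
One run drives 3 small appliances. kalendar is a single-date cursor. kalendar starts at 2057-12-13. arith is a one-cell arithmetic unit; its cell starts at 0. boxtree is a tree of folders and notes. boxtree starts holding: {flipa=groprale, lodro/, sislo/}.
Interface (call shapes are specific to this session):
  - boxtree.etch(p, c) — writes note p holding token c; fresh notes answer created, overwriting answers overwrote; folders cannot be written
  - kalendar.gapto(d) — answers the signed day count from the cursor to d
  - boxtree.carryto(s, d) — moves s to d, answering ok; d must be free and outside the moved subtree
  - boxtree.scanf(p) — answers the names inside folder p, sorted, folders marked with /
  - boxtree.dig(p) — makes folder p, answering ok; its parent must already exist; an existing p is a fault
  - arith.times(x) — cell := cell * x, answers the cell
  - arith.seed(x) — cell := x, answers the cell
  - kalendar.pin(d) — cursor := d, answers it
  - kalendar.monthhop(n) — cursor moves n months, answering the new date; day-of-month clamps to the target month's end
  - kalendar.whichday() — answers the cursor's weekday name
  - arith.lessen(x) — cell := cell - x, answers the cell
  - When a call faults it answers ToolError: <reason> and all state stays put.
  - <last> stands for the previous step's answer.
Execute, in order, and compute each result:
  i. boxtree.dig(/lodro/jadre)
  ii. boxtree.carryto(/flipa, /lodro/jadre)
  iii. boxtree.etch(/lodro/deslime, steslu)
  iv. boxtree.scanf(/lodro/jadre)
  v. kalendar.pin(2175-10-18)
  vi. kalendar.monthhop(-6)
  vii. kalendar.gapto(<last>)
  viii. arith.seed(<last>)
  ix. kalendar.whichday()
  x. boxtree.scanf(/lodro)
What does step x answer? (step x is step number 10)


→ boxtree.dig(p→/lodro/jadre)
← ok
→ boxtree.carryto(s→/flipa, d→/lodro/jadre)
← ToolError: exists
→ boxtree.etch(p→/lodro/deslime, c→steslu)
← created
→ boxtree.scanf(p→/lodro/jadre)
← []
→ kalendar.pin(d→2175-10-18)
← 2175-10-18
→ kalendar.monthhop(n→-6)
← 2175-04-18
→ kalendar.gapto(d→<last>)
← 0
→ arith.seed(x→<last>)
← 0
→ kalendar.whichday()
← Tuesday
→ boxtree.scanf(p→/lodro)
← [deslime, jadre/]

Answer: [deslime, jadre/]


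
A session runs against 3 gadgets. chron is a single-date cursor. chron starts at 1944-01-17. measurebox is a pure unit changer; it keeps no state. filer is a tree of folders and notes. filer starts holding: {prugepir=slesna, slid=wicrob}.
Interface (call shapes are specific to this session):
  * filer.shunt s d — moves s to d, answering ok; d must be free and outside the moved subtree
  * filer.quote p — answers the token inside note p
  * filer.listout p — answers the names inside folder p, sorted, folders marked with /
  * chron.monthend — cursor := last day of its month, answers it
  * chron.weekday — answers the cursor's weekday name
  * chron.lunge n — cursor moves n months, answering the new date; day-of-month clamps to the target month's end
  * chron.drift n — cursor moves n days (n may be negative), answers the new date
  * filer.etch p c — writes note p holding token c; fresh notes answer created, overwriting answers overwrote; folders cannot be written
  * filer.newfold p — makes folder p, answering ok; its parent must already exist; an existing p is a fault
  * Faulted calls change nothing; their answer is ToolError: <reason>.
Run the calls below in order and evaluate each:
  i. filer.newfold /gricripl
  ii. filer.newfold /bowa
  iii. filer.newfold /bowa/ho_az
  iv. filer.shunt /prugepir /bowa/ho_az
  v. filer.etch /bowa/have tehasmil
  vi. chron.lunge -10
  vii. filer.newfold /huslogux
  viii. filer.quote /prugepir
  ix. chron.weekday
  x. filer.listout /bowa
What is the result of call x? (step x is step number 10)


CALL filer.newfold[p: /gricripl]
RET  ok
CALL filer.newfold[p: /bowa]
RET  ok
CALL filer.newfold[p: /bowa/ho_az]
RET  ok
CALL filer.shunt[s: /prugepir; d: /bowa/ho_az]
RET  ToolError: exists
CALL filer.etch[p: /bowa/have; c: tehasmil]
RET  created
CALL chron.lunge[n: -10]
RET  1943-03-17
CALL filer.newfold[p: /huslogux]
RET  ok
CALL filer.quote[p: /prugepir]
RET  slesna
CALL chron.weekday[]
RET  Wednesday
CALL filer.listout[p: /bowa]
RET  [have, ho_az/]

Answer: [have, ho_az/]


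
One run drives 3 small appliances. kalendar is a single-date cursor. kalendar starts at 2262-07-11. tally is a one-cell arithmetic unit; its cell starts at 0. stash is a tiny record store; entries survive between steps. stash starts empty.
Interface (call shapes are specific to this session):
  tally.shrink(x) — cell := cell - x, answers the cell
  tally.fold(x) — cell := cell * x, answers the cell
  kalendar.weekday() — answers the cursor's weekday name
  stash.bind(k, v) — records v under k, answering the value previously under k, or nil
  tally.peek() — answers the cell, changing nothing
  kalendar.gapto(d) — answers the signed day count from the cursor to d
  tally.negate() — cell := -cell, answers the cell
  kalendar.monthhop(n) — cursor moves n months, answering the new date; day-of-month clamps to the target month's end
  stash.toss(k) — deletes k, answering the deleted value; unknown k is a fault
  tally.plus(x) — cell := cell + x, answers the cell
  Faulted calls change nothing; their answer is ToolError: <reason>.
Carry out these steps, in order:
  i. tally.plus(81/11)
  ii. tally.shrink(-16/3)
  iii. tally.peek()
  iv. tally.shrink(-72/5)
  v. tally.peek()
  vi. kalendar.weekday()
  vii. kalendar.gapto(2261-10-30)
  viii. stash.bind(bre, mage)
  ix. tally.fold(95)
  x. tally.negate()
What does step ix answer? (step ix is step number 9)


Answer: 84949/33

Derivation:
> tally.plus x→81/11
:: 81/11
> tally.shrink x→-16/3
:: 419/33
> tally.peek
:: 419/33
> tally.shrink x→-72/5
:: 4471/165
> tally.peek
:: 4471/165
> kalendar.weekday
:: Friday
> kalendar.gapto d→2261-10-30
:: -254
> stash.bind k→bre v→mage
:: nil
> tally.fold x→95
:: 84949/33
> tally.negate
:: -84949/33


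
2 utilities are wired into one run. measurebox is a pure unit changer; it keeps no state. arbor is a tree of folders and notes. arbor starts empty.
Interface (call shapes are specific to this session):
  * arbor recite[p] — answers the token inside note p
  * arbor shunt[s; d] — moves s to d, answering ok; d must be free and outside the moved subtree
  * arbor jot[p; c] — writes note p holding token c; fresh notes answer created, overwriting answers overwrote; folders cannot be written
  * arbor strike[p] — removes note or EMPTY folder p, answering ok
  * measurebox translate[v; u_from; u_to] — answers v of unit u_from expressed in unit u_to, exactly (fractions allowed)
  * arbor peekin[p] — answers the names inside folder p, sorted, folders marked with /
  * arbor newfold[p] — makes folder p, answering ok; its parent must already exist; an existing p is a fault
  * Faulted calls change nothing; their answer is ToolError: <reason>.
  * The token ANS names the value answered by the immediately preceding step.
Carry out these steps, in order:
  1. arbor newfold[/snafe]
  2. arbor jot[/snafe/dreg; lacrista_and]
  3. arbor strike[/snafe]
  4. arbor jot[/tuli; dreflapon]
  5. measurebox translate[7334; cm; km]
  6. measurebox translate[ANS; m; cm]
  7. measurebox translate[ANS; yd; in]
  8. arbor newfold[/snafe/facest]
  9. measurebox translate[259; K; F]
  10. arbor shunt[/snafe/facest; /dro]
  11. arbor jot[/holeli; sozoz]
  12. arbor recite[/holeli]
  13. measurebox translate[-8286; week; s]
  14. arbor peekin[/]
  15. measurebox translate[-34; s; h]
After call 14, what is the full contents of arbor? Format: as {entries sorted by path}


! arbor newfold(/snafe) : ok
! arbor jot(/snafe/dreg, lacrista_and) : created
! arbor strike(/snafe) : ToolError: not empty
! arbor jot(/tuli, dreflapon) : created
! measurebox translate(7334, cm, km) : 3667/50000
! measurebox translate(ANS, m, cm) : 3667/500
! measurebox translate(ANS, yd, in) : 33003/125
! arbor newfold(/snafe/facest) : ok
! measurebox translate(259, K, F) : 653/100
! arbor shunt(/snafe/facest, /dro) : ok
! arbor jot(/holeli, sozoz) : created
! arbor recite(/holeli) : sozoz
! measurebox translate(-8286, week, s) : -5011372800
! arbor peekin(/) : [dro/, holeli, snafe/, tuli]
! measurebox translate(-34, s, h) : -17/1800

Answer: {dro/, holeli=sozoz, snafe/, snafe/dreg=lacrista_and, tuli=dreflapon}


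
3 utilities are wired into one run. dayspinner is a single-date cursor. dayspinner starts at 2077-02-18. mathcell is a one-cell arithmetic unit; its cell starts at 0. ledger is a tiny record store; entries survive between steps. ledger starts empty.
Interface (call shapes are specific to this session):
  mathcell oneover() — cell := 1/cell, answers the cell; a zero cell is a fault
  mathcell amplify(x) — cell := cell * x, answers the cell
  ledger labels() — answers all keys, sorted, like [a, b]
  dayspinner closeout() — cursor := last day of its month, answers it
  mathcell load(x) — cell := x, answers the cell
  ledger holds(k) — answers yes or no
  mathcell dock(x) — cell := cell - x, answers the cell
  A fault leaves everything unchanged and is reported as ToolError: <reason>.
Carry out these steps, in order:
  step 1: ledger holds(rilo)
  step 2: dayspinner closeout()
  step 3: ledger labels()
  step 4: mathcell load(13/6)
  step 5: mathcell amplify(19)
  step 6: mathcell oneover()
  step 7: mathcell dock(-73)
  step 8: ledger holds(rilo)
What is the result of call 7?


Answer: 18037/247

Derivation:
I invoke ledger holds(k='rilo'), which returns no.
I run dayspinner closeout(): 2077-02-28.
Next I call ledger labels, and get [].
Calling mathcell load(x='13/6'), — result: 13/6.
Calling mathcell amplify(x='19'), and see 247/6.
Now I run mathcell oneover, and see 6/247.
Then mathcell dock(x='-73'), which returns 18037/247.
Then ledger holds(k='rilo'), and observe no.
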